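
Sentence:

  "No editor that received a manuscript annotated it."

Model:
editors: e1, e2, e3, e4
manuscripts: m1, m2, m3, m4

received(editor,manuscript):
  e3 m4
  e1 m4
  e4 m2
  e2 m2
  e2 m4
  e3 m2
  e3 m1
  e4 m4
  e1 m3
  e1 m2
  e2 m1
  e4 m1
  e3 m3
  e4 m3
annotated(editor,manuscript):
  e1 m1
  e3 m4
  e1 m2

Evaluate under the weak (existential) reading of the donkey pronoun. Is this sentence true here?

"it" takes "a manuscript" as antecedent — a donkey pronoun bound across the clause boundary.
Truth condition: for no (e,m) with received(e,m) does annotated(e,m) hold.
Restrictor pairs — does the scope hold? (e1,m2):holds  (e1,m3):fails  (e1,m4):fails  (e2,m1):fails  (e2,m2):fails  (e2,m4):fails  (e3,m1):fails  (e3,m2):fails  (e3,m3):fails  (e3,m4):holds  (e4,m1):fails  (e4,m2):fails  (e4,m3):fails  (e4,m4):fails
Scope holds for 2 pair(s), so the sentence is false.

False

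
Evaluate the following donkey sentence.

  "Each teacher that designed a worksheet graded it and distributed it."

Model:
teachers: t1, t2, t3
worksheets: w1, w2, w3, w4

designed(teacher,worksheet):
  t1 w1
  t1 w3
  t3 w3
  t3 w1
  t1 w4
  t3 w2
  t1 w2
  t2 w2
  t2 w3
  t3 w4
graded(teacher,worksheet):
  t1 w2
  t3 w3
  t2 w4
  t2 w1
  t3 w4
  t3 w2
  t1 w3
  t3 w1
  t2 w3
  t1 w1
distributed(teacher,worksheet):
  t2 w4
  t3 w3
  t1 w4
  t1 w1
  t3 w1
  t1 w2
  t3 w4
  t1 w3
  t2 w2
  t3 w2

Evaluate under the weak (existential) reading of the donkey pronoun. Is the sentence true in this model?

False

"it" takes "a worksheet" as antecedent — a donkey pronoun bound across the clause boundary.
Weak reading: every teacher t with some designed-worksheet has at least one designed-worksheet w such that graded(t,w) ∧ distributed(t,w).
Per teacher: t1:✓  t2:✗  t3:✓
t2 has no witness among its designed-worksheets.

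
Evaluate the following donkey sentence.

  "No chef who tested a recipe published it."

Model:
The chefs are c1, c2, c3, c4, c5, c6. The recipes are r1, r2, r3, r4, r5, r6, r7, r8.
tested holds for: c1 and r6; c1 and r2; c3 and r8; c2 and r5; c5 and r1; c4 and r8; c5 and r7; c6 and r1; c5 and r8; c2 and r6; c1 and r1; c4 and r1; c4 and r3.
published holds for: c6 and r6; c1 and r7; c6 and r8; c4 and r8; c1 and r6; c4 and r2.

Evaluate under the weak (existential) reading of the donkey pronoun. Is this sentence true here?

"it" takes "a recipe" as antecedent — a donkey pronoun bound across the clause boundary.
Truth condition: for no (c,r) with tested(c,r) does published(c,r) hold.
Restrictor pairs — does the scope hold? (c1,r1):fails  (c1,r2):fails  (c1,r6):holds  (c2,r5):fails  (c2,r6):fails  (c3,r8):fails  (c4,r1):fails  (c4,r3):fails  (c4,r8):holds  (c5,r1):fails  (c5,r7):fails  (c5,r8):fails  (c6,r1):fails
Scope holds for 2 pair(s), so the sentence is false.

False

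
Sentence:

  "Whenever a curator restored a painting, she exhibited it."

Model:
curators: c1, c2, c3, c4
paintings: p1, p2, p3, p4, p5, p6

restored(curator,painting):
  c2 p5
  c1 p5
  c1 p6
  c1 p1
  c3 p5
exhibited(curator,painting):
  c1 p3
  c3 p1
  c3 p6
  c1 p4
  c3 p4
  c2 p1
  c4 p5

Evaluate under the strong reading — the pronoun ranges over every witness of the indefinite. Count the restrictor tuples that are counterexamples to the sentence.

"it" takes "a painting" as antecedent — a donkey pronoun bound across the clause boundary.
Strong reading: for every (c,p) with restored(c,p), exhibited(c,p).
Restrictor pairs: (c1,p1) ✗  (c1,p5) ✗  (c1,p6) ✗  (c2,p5) ✗  (c3,p5) ✗
Counterexamples (restrictor pairs failing the scope): 5.

5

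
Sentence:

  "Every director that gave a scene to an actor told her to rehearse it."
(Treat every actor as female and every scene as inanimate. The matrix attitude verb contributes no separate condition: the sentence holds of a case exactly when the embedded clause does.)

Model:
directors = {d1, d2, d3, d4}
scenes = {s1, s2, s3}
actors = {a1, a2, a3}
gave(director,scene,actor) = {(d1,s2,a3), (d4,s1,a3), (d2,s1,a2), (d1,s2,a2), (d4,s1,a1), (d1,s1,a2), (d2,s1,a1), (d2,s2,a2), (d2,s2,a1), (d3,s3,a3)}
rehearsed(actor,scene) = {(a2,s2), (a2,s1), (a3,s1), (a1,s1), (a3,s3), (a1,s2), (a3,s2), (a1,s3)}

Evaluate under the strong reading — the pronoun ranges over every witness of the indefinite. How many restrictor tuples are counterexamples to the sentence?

"her" takes "an actor" as antecedent and "it" takes "a scene"; both are donkey pronouns co-varying with the restrictor.
Strong reading: for every (d,s,a) with gave(d,s,a), rehearsed(a,s).
Restrictor triples: (d1,s1,a2)→rehearsed(a2,s1) ✓  (d1,s2,a2)→rehearsed(a2,s2) ✓  (d1,s2,a3)→rehearsed(a3,s2) ✓  (d2,s1,a1)→rehearsed(a1,s1) ✓  (d2,s1,a2)→rehearsed(a2,s1) ✓  (d2,s2,a1)→rehearsed(a1,s2) ✓  (d2,s2,a2)→rehearsed(a2,s2) ✓  (d3,s3,a3)→rehearsed(a3,s3) ✓  (d4,s1,a1)→rehearsed(a1,s1) ✓  (d4,s1,a3)→rehearsed(a3,s1) ✓
Counterexamples (restrictor triples failing the scope): 0.

0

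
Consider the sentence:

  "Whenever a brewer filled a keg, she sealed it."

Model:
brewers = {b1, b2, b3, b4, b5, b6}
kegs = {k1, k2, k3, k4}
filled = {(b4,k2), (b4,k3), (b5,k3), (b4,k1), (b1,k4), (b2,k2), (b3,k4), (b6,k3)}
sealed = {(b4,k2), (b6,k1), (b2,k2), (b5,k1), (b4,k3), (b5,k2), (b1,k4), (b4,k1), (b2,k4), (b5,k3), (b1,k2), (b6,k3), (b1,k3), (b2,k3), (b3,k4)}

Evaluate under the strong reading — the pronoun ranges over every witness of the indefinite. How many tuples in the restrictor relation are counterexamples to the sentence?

0

"it" takes "a keg" as antecedent — a donkey pronoun bound across the clause boundary.
Strong reading: for every (b,k) with filled(b,k), sealed(b,k).
Restrictor pairs: (b1,k4) ✓  (b2,k2) ✓  (b3,k4) ✓  (b4,k1) ✓  (b4,k2) ✓  (b4,k3) ✓  (b5,k3) ✓  (b6,k3) ✓
Counterexamples (restrictor pairs failing the scope): 0.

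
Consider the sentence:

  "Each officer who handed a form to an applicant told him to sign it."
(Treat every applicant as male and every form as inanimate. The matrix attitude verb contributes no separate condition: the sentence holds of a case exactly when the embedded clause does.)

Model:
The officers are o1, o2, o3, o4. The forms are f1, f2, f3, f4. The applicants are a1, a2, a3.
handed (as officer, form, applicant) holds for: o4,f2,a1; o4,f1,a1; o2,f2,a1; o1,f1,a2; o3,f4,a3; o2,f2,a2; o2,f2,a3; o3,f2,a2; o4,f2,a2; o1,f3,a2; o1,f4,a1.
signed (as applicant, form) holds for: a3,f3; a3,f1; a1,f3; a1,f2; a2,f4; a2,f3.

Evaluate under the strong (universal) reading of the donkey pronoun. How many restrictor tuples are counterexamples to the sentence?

8

"him" takes "an applicant" as antecedent and "it" takes "a form"; both are donkey pronouns co-varying with the restrictor.
Strong reading: for every (o,f,a) with handed(o,f,a), signed(a,f).
Restrictor triples: (o1,f1,a2)→signed(a2,f1) ✗  (o1,f3,a2)→signed(a2,f3) ✓  (o1,f4,a1)→signed(a1,f4) ✗  (o2,f2,a1)→signed(a1,f2) ✓  (o2,f2,a2)→signed(a2,f2) ✗  (o2,f2,a3)→signed(a3,f2) ✗  (o3,f2,a2)→signed(a2,f2) ✗  (o3,f4,a3)→signed(a3,f4) ✗  (o4,f1,a1)→signed(a1,f1) ✗  (o4,f2,a1)→signed(a1,f2) ✓  (o4,f2,a2)→signed(a2,f2) ✗
Counterexamples (restrictor triples failing the scope): 8.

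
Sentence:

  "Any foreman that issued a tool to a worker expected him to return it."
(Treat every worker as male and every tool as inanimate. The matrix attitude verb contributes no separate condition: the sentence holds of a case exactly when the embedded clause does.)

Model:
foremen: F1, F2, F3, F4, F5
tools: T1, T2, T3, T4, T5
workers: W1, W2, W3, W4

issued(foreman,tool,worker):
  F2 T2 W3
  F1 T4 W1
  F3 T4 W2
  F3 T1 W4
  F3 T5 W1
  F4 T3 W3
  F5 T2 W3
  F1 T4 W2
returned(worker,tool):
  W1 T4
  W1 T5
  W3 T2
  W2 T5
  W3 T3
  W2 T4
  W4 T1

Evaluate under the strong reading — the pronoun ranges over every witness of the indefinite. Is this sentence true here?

True

"him" takes "a worker" as antecedent and "it" takes "a tool"; both are donkey pronouns co-varying with the restrictor.
Strong reading: for every (f,t,w) with issued(f,t,w), returned(w,t).
Restrictor triples: (F1,T4,W1)→returned(W1,T4) ✓  (F1,T4,W2)→returned(W2,T4) ✓  (F2,T2,W3)→returned(W3,T2) ✓  (F3,T1,W4)→returned(W4,T1) ✓  (F3,T4,W2)→returned(W2,T4) ✓  (F3,T5,W1)→returned(W1,T5) ✓  (F4,T3,W3)→returned(W3,T3) ✓  (F5,T2,W3)→returned(W3,T2) ✓
Every restrictor triple satisfies the scope.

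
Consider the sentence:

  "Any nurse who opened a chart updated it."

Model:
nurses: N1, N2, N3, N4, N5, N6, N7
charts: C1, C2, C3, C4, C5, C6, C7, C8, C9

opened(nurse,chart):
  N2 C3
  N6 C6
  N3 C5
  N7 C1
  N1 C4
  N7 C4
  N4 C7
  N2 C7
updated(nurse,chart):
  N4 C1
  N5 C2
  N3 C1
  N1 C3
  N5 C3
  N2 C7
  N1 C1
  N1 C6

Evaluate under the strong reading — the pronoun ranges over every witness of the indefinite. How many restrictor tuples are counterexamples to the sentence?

7

"it" takes "a chart" as antecedent — a donkey pronoun bound across the clause boundary.
Strong reading: for every (n,c) with opened(n,c), updated(n,c).
Restrictor pairs: (N1,C4) ✗  (N2,C3) ✗  (N2,C7) ✓  (N3,C5) ✗  (N4,C7) ✗  (N6,C6) ✗  (N7,C1) ✗  (N7,C4) ✗
Counterexamples (restrictor pairs failing the scope): 7.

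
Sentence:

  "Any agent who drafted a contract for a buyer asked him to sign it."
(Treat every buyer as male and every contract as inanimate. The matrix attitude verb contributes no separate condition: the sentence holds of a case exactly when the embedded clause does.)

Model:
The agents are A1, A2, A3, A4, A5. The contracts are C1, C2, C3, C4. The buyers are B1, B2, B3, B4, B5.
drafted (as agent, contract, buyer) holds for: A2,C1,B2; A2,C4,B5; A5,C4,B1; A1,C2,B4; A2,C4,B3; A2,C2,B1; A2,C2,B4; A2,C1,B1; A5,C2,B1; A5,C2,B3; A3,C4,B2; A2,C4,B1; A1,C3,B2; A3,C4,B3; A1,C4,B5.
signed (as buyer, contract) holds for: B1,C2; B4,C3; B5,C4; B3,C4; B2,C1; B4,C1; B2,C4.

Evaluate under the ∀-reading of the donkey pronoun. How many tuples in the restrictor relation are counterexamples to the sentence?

"him" takes "a buyer" as antecedent and "it" takes "a contract"; both are donkey pronouns co-varying with the restrictor.
Strong reading: for every (a,c,b) with drafted(a,c,b), signed(b,c).
Restrictor triples: (A1,C2,B4)→signed(B4,C2) ✗  (A1,C3,B2)→signed(B2,C3) ✗  (A1,C4,B5)→signed(B5,C4) ✓  (A2,C1,B1)→signed(B1,C1) ✗  (A2,C1,B2)→signed(B2,C1) ✓  (A2,C2,B1)→signed(B1,C2) ✓  (A2,C2,B4)→signed(B4,C2) ✗  (A2,C4,B1)→signed(B1,C4) ✗  (A2,C4,B3)→signed(B3,C4) ✓  (A2,C4,B5)→signed(B5,C4) ✓  (A3,C4,B2)→signed(B2,C4) ✓  (A3,C4,B3)→signed(B3,C4) ✓  (A5,C2,B1)→signed(B1,C2) ✓  (A5,C2,B3)→signed(B3,C2) ✗  (A5,C4,B1)→signed(B1,C4) ✗
Counterexamples (restrictor triples failing the scope): 7.

7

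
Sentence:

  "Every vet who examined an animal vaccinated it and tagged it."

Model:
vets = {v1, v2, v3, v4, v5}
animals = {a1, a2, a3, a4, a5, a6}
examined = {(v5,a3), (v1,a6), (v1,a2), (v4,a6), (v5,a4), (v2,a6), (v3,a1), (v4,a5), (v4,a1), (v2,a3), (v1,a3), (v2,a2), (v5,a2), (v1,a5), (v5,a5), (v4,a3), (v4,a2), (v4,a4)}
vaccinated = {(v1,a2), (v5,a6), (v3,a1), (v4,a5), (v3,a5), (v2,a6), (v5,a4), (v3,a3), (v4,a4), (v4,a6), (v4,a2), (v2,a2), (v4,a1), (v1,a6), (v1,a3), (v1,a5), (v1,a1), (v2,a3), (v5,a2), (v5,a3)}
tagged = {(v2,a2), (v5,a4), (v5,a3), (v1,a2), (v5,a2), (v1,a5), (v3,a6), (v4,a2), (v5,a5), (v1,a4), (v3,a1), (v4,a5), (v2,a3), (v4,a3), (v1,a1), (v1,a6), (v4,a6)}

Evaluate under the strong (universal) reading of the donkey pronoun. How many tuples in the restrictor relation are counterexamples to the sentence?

"it" takes "an animal" as antecedent — a donkey pronoun bound across the clause boundary.
Strong reading: for every (v,a) with examined(v,a), vaccinated(v,a) ∧ tagged(v,a).
Restrictor pairs: (v1,a2) ✓  (v1,a3) ✗  (v1,a5) ✓  (v1,a6) ✓  (v2,a2) ✓  (v2,a3) ✓  (v2,a6) ✗  (v3,a1) ✓  (v4,a1) ✗  (v4,a2) ✓  (v4,a3) ✗  (v4,a4) ✗  (v4,a5) ✓  (v4,a6) ✓  (v5,a2) ✓  (v5,a3) ✓  (v5,a4) ✓  (v5,a5) ✗
Counterexamples (restrictor pairs failing the scope): 6.

6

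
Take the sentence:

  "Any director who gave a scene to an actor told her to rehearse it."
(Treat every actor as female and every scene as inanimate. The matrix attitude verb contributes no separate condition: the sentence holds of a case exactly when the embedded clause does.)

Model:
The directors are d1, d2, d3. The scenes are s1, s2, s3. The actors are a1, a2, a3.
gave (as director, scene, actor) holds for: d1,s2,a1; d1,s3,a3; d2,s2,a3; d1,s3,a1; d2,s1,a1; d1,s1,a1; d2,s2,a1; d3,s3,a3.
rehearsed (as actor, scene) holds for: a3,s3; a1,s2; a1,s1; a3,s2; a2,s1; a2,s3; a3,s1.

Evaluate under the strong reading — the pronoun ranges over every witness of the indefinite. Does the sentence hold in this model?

"her" takes "an actor" as antecedent and "it" takes "a scene"; both are donkey pronouns co-varying with the restrictor.
Strong reading: for every (d,s,a) with gave(d,s,a), rehearsed(a,s).
Restrictor triples: (d1,s1,a1)→rehearsed(a1,s1) ✓  (d1,s2,a1)→rehearsed(a1,s2) ✓  (d1,s3,a1)→rehearsed(a1,s3) ✗  (d1,s3,a3)→rehearsed(a3,s3) ✓  (d2,s1,a1)→rehearsed(a1,s1) ✓  (d2,s2,a1)→rehearsed(a1,s2) ✓  (d2,s2,a3)→rehearsed(a3,s2) ✓  (d3,s3,a3)→rehearsed(a3,s3) ✓
Counterexample: (d1,s3,a1) — rehearsed(a1,s3) does not hold.

False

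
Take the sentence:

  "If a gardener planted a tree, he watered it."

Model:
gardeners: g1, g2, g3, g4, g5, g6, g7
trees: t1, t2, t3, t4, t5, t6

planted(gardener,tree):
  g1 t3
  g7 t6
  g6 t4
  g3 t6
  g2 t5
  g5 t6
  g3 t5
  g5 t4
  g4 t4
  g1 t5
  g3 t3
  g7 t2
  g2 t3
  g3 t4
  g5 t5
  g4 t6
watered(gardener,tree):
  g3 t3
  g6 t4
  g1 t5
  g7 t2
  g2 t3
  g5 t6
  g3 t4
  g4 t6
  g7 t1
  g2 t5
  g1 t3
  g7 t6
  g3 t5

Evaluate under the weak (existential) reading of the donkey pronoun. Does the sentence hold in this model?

True

"it" takes "a tree" as antecedent — a donkey pronoun bound across the clause boundary.
Weak reading: every gardener g with some planted-tree has at least one planted-tree t such that watered(g,t).
Per gardener: g1:✓  g2:✓  g3:✓  g4:✓  g5:✓  g6:✓  g7:✓
Every gardener in the restrictor has a witness.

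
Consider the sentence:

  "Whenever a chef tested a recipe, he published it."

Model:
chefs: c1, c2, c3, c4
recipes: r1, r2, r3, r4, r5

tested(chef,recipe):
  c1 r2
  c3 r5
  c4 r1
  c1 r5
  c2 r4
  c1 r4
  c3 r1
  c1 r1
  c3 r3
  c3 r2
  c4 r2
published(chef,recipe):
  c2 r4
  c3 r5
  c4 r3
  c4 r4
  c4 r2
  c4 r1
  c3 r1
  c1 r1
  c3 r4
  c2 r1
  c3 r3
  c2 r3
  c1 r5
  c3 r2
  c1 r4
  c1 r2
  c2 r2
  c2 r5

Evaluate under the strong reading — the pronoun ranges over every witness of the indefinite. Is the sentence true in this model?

True

"it" takes "a recipe" as antecedent — a donkey pronoun bound across the clause boundary.
Strong reading: for every (c,r) with tested(c,r), published(c,r).
Restrictor pairs: (c1,r1) ✓  (c1,r2) ✓  (c1,r4) ✓  (c1,r5) ✓  (c2,r4) ✓  (c3,r1) ✓  (c3,r2) ✓  (c3,r3) ✓  (c3,r5) ✓  (c4,r1) ✓  (c4,r2) ✓
Every restrictor pair satisfies the scope.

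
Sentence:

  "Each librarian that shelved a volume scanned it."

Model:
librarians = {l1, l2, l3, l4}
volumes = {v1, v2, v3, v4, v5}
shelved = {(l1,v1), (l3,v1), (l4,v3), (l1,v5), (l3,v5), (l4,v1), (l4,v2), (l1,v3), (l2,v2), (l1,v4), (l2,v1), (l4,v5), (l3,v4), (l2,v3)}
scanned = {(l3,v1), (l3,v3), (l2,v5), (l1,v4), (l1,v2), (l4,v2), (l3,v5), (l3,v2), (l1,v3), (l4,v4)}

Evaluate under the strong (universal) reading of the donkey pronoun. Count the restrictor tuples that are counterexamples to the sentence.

9

"it" takes "a volume" as antecedent — a donkey pronoun bound across the clause boundary.
Strong reading: for every (l,v) with shelved(l,v), scanned(l,v).
Restrictor pairs: (l1,v1) ✗  (l1,v3) ✓  (l1,v4) ✓  (l1,v5) ✗  (l2,v1) ✗  (l2,v2) ✗  (l2,v3) ✗  (l3,v1) ✓  (l3,v4) ✗  (l3,v5) ✓  (l4,v1) ✗  (l4,v2) ✓  (l4,v3) ✗  (l4,v5) ✗
Counterexamples (restrictor pairs failing the scope): 9.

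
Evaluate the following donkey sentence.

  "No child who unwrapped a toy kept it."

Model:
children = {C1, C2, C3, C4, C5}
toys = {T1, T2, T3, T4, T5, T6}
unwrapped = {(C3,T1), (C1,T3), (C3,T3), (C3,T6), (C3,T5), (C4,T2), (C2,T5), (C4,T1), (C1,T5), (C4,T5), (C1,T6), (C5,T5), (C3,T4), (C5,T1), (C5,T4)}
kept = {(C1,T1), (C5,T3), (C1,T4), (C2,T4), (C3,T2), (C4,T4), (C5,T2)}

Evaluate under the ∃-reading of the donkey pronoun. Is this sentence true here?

"it" takes "a toy" as antecedent — a donkey pronoun bound across the clause boundary.
Truth condition: for no (c,t) with unwrapped(c,t) does kept(c,t) hold.
Restrictor pairs — does the scope hold? (C1,T3):fails  (C1,T5):fails  (C1,T6):fails  (C2,T5):fails  (C3,T1):fails  (C3,T3):fails  (C3,T4):fails  (C3,T5):fails  (C3,T6):fails  (C4,T1):fails  (C4,T2):fails  (C4,T5):fails  (C5,T1):fails  (C5,T4):fails  (C5,T5):fails
Scope holds for no restrictor pair, so the sentence is true.

True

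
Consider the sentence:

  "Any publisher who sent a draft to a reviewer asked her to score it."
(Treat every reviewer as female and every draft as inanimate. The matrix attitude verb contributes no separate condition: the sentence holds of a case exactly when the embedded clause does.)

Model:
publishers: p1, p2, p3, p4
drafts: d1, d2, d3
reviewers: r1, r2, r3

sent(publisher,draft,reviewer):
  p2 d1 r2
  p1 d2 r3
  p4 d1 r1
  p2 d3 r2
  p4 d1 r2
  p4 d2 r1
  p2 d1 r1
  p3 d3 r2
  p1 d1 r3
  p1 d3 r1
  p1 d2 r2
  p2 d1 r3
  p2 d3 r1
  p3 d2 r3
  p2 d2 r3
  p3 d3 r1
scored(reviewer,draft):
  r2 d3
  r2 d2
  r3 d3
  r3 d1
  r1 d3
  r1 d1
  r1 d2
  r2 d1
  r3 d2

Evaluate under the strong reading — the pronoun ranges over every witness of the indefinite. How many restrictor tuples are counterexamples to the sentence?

"her" takes "a reviewer" as antecedent and "it" takes "a draft"; both are donkey pronouns co-varying with the restrictor.
Strong reading: for every (p,d,r) with sent(p,d,r), scored(r,d).
Restrictor triples: (p1,d1,r3)→scored(r3,d1) ✓  (p1,d2,r2)→scored(r2,d2) ✓  (p1,d2,r3)→scored(r3,d2) ✓  (p1,d3,r1)→scored(r1,d3) ✓  (p2,d1,r1)→scored(r1,d1) ✓  (p2,d1,r2)→scored(r2,d1) ✓  (p2,d1,r3)→scored(r3,d1) ✓  (p2,d2,r3)→scored(r3,d2) ✓  (p2,d3,r1)→scored(r1,d3) ✓  (p2,d3,r2)→scored(r2,d3) ✓  (p3,d2,r3)→scored(r3,d2) ✓  (p3,d3,r1)→scored(r1,d3) ✓  (p3,d3,r2)→scored(r2,d3) ✓  (p4,d1,r1)→scored(r1,d1) ✓  (p4,d1,r2)→scored(r2,d1) ✓  (p4,d2,r1)→scored(r1,d2) ✓
Counterexamples (restrictor triples failing the scope): 0.

0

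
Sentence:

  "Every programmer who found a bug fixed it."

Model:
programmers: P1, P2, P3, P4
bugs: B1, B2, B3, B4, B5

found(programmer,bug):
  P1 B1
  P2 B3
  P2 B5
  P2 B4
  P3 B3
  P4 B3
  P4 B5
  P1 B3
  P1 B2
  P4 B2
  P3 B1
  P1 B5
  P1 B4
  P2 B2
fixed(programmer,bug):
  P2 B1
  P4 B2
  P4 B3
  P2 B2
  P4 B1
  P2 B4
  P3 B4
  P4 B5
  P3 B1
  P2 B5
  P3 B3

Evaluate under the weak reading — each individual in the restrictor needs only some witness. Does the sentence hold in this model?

"it" takes "a bug" as antecedent — a donkey pronoun bound across the clause boundary.
Weak reading: every programmer p with some found-bug has at least one found-bug b such that fixed(p,b).
Per programmer: P1:✗  P2:✓  P3:✓  P4:✓
P1 has no witness among its found-bugs.

False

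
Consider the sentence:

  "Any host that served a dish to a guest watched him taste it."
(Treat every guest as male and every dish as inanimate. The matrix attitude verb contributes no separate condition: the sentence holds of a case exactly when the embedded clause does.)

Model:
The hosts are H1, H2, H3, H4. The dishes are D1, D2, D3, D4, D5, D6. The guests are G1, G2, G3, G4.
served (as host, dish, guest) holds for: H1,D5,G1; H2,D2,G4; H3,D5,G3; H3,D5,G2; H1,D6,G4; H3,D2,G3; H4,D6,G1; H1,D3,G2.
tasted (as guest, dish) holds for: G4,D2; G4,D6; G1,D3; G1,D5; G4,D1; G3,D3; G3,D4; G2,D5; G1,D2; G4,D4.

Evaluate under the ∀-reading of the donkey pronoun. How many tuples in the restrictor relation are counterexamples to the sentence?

4

"him" takes "a guest" as antecedent and "it" takes "a dish"; both are donkey pronouns co-varying with the restrictor.
Strong reading: for every (h,d,g) with served(h,d,g), tasted(g,d).
Restrictor triples: (H1,D3,G2)→tasted(G2,D3) ✗  (H1,D5,G1)→tasted(G1,D5) ✓  (H1,D6,G4)→tasted(G4,D6) ✓  (H2,D2,G4)→tasted(G4,D2) ✓  (H3,D2,G3)→tasted(G3,D2) ✗  (H3,D5,G2)→tasted(G2,D5) ✓  (H3,D5,G3)→tasted(G3,D5) ✗  (H4,D6,G1)→tasted(G1,D6) ✗
Counterexamples (restrictor triples failing the scope): 4.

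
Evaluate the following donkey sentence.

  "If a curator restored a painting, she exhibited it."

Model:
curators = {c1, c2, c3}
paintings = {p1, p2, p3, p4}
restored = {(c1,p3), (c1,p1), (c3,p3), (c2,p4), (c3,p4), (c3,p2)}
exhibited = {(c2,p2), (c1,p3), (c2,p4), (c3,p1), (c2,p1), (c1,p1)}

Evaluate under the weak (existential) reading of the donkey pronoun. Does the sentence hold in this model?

"it" takes "a painting" as antecedent — a donkey pronoun bound across the clause boundary.
Weak reading: every curator c with some restored-painting has at least one restored-painting p such that exhibited(c,p).
Per curator: c1:✓  c2:✓  c3:✗
c3 has no witness among its restored-paintings.

False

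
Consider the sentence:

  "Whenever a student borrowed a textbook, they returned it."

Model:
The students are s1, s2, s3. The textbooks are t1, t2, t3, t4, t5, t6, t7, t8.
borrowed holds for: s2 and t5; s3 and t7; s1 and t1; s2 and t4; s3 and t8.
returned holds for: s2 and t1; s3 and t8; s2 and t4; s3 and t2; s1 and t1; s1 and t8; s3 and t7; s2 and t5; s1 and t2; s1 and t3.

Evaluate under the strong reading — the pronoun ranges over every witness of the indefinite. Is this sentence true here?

True

"it" takes "a textbook" as antecedent — a donkey pronoun bound across the clause boundary.
Strong reading: for every (s,t) with borrowed(s,t), returned(s,t).
Restrictor pairs: (s1,t1) ✓  (s2,t4) ✓  (s2,t5) ✓  (s3,t7) ✓  (s3,t8) ✓
Every restrictor pair satisfies the scope.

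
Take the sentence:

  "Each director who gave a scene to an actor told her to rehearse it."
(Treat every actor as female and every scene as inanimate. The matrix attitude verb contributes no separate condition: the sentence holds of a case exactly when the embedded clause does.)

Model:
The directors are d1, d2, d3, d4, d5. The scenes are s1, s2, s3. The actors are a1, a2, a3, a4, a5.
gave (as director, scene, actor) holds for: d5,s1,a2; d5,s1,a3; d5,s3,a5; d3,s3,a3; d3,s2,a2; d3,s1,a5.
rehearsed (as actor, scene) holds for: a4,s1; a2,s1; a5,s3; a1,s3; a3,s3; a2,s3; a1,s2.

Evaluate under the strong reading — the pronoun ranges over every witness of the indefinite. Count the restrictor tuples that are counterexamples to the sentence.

"her" takes "an actor" as antecedent and "it" takes "a scene"; both are donkey pronouns co-varying with the restrictor.
Strong reading: for every (d,s,a) with gave(d,s,a), rehearsed(a,s).
Restrictor triples: (d3,s1,a5)→rehearsed(a5,s1) ✗  (d3,s2,a2)→rehearsed(a2,s2) ✗  (d3,s3,a3)→rehearsed(a3,s3) ✓  (d5,s1,a2)→rehearsed(a2,s1) ✓  (d5,s1,a3)→rehearsed(a3,s1) ✗  (d5,s3,a5)→rehearsed(a5,s3) ✓
Counterexamples (restrictor triples failing the scope): 3.

3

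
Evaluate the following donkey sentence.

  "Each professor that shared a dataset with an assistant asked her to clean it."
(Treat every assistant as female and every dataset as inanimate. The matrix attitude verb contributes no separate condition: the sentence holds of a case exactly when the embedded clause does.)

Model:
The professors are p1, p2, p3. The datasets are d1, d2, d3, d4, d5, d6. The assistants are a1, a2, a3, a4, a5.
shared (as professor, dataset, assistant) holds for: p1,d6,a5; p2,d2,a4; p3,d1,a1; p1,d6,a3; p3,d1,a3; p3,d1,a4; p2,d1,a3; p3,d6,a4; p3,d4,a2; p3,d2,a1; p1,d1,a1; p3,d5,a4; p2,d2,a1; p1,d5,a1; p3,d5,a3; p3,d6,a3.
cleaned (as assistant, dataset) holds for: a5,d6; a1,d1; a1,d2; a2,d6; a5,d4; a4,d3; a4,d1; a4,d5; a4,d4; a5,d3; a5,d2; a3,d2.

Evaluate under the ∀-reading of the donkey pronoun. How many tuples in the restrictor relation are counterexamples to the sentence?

9

"her" takes "an assistant" as antecedent and "it" takes "a dataset"; both are donkey pronouns co-varying with the restrictor.
Strong reading: for every (p,d,a) with shared(p,d,a), cleaned(a,d).
Restrictor triples: (p1,d1,a1)→cleaned(a1,d1) ✓  (p1,d5,a1)→cleaned(a1,d5) ✗  (p1,d6,a3)→cleaned(a3,d6) ✗  (p1,d6,a5)→cleaned(a5,d6) ✓  (p2,d1,a3)→cleaned(a3,d1) ✗  (p2,d2,a1)→cleaned(a1,d2) ✓  (p2,d2,a4)→cleaned(a4,d2) ✗  (p3,d1,a1)→cleaned(a1,d1) ✓  (p3,d1,a3)→cleaned(a3,d1) ✗  (p3,d1,a4)→cleaned(a4,d1) ✓  (p3,d2,a1)→cleaned(a1,d2) ✓  (p3,d4,a2)→cleaned(a2,d4) ✗  (p3,d5,a3)→cleaned(a3,d5) ✗  (p3,d5,a4)→cleaned(a4,d5) ✓  (p3,d6,a3)→cleaned(a3,d6) ✗  (p3,d6,a4)→cleaned(a4,d6) ✗
Counterexamples (restrictor triples failing the scope): 9.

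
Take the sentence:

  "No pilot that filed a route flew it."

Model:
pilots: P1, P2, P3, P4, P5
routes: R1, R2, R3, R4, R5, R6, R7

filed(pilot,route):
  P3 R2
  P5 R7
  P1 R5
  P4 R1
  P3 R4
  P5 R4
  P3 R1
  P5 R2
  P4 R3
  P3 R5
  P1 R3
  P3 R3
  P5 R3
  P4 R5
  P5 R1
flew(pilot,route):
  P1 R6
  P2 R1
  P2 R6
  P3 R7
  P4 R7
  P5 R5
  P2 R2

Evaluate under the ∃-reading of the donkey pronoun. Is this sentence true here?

"it" takes "a route" as antecedent — a donkey pronoun bound across the clause boundary.
Truth condition: for no (p,r) with filed(p,r) does flew(p,r) hold.
Restrictor pairs — does the scope hold? (P1,R3):fails  (P1,R5):fails  (P3,R1):fails  (P3,R2):fails  (P3,R3):fails  (P3,R4):fails  (P3,R5):fails  (P4,R1):fails  (P4,R3):fails  (P4,R5):fails  (P5,R1):fails  (P5,R2):fails  (P5,R3):fails  (P5,R4):fails  (P5,R7):fails
Scope holds for no restrictor pair, so the sentence is true.

True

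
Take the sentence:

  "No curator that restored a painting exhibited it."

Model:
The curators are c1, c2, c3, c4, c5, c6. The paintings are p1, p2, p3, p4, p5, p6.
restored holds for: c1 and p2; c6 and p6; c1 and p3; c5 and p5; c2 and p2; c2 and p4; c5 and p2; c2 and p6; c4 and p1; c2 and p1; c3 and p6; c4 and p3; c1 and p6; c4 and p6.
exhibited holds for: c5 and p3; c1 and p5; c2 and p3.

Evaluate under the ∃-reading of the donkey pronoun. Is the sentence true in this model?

"it" takes "a painting" as antecedent — a donkey pronoun bound across the clause boundary.
Truth condition: for no (c,p) with restored(c,p) does exhibited(c,p) hold.
Restrictor pairs — does the scope hold? (c1,p2):fails  (c1,p3):fails  (c1,p6):fails  (c2,p1):fails  (c2,p2):fails  (c2,p4):fails  (c2,p6):fails  (c3,p6):fails  (c4,p1):fails  (c4,p3):fails  (c4,p6):fails  (c5,p2):fails  (c5,p5):fails  (c6,p6):fails
Scope holds for no restrictor pair, so the sentence is true.

True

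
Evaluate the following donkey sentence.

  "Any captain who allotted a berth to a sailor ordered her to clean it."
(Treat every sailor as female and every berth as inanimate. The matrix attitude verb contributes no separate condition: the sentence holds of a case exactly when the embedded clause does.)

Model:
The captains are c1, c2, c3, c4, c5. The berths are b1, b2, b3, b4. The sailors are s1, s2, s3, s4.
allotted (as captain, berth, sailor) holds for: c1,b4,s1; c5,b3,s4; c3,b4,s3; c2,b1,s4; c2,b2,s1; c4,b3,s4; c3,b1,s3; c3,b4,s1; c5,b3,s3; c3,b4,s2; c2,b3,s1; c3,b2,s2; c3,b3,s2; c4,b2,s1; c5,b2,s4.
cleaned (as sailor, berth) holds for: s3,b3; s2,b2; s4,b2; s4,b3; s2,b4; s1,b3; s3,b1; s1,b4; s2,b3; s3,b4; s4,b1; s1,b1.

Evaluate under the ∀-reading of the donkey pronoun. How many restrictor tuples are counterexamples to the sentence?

2

"her" takes "a sailor" as antecedent and "it" takes "a berth"; both are donkey pronouns co-varying with the restrictor.
Strong reading: for every (c,b,s) with allotted(c,b,s), cleaned(s,b).
Restrictor triples: (c1,b4,s1)→cleaned(s1,b4) ✓  (c2,b1,s4)→cleaned(s4,b1) ✓  (c2,b2,s1)→cleaned(s1,b2) ✗  (c2,b3,s1)→cleaned(s1,b3) ✓  (c3,b1,s3)→cleaned(s3,b1) ✓  (c3,b2,s2)→cleaned(s2,b2) ✓  (c3,b3,s2)→cleaned(s2,b3) ✓  (c3,b4,s1)→cleaned(s1,b4) ✓  (c3,b4,s2)→cleaned(s2,b4) ✓  (c3,b4,s3)→cleaned(s3,b4) ✓  (c4,b2,s1)→cleaned(s1,b2) ✗  (c4,b3,s4)→cleaned(s4,b3) ✓  (c5,b2,s4)→cleaned(s4,b2) ✓  (c5,b3,s3)→cleaned(s3,b3) ✓  (c5,b3,s4)→cleaned(s4,b3) ✓
Counterexamples (restrictor triples failing the scope): 2.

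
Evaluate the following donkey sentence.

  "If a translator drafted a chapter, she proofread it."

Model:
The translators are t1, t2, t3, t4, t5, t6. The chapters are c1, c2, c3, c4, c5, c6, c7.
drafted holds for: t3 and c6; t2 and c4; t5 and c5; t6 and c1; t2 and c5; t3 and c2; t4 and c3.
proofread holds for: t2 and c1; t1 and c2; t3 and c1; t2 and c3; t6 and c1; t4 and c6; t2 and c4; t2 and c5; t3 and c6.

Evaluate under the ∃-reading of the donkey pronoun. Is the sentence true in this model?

False

"it" takes "a chapter" as antecedent — a donkey pronoun bound across the clause boundary.
Weak reading: every translator t with some drafted-chapter has at least one drafted-chapter c such that proofread(t,c).
Per translator: t2:✓  t3:✓  t4:✗  t5:✗  t6:✓
t4 has no witness among its drafted-chapters.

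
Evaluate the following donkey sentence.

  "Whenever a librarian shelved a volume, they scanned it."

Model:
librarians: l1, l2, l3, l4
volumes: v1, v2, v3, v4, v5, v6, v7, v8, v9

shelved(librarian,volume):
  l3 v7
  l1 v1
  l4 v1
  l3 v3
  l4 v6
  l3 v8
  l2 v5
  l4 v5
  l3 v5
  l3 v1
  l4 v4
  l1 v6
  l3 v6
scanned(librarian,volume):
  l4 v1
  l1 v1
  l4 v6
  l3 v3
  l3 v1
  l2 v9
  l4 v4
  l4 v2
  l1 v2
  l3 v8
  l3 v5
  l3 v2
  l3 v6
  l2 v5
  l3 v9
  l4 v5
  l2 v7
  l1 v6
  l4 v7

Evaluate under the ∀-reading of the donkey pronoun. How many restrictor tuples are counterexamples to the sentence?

"it" takes "a volume" as antecedent — a donkey pronoun bound across the clause boundary.
Strong reading: for every (l,v) with shelved(l,v), scanned(l,v).
Restrictor pairs: (l1,v1) ✓  (l1,v6) ✓  (l2,v5) ✓  (l3,v1) ✓  (l3,v3) ✓  (l3,v5) ✓  (l3,v6) ✓  (l3,v7) ✗  (l3,v8) ✓  (l4,v1) ✓  (l4,v4) ✓  (l4,v5) ✓  (l4,v6) ✓
Counterexamples (restrictor pairs failing the scope): 1.

1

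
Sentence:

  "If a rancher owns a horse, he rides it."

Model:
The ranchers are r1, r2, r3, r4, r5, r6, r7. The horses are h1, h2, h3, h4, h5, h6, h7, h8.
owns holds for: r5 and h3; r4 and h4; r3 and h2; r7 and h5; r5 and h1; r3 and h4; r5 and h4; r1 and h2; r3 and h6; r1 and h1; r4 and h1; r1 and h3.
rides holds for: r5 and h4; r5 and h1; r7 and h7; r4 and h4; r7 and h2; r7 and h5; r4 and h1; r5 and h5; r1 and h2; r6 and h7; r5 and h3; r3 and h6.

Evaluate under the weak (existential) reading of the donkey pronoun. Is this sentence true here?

True

"it" takes "a horse" as antecedent — a donkey pronoun bound across the clause boundary.
Weak reading: every rancher r with some owns-horse has at least one owns-horse h such that rides(r,h).
Per rancher: r1:✓  r3:✓  r4:✓  r5:✓  r7:✓
Every rancher in the restrictor has a witness.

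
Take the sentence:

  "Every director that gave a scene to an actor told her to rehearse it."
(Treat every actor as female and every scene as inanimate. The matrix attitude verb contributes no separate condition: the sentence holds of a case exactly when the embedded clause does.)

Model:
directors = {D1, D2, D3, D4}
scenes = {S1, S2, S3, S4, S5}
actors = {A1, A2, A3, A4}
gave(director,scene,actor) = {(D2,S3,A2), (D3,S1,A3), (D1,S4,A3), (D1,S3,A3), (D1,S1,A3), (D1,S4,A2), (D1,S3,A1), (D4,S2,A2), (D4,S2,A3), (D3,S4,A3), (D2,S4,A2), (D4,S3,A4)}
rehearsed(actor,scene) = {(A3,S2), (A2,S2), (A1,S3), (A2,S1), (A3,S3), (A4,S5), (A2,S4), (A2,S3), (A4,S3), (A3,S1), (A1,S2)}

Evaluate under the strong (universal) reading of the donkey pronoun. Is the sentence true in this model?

False

"her" takes "an actor" as antecedent and "it" takes "a scene"; both are donkey pronouns co-varying with the restrictor.
Strong reading: for every (d,s,a) with gave(d,s,a), rehearsed(a,s).
Restrictor triples: (D1,S1,A3)→rehearsed(A3,S1) ✓  (D1,S3,A1)→rehearsed(A1,S3) ✓  (D1,S3,A3)→rehearsed(A3,S3) ✓  (D1,S4,A2)→rehearsed(A2,S4) ✓  (D1,S4,A3)→rehearsed(A3,S4) ✗  (D2,S3,A2)→rehearsed(A2,S3) ✓  (D2,S4,A2)→rehearsed(A2,S4) ✓  (D3,S1,A3)→rehearsed(A3,S1) ✓  (D3,S4,A3)→rehearsed(A3,S4) ✗  (D4,S2,A2)→rehearsed(A2,S2) ✓  (D4,S2,A3)→rehearsed(A3,S2) ✓  (D4,S3,A4)→rehearsed(A4,S3) ✓
Counterexample: (D1,S4,A3) — rehearsed(A3,S4) does not hold.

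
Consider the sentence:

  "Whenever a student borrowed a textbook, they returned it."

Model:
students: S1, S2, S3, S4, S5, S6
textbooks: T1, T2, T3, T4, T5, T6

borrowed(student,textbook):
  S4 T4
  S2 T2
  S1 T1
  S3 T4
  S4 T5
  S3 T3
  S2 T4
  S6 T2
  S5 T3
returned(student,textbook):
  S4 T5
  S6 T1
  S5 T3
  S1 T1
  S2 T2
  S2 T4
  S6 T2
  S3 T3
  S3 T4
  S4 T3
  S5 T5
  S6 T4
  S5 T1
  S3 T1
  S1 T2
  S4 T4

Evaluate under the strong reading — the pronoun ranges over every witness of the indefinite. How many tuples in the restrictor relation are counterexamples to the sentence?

0

"it" takes "a textbook" as antecedent — a donkey pronoun bound across the clause boundary.
Strong reading: for every (s,t) with borrowed(s,t), returned(s,t).
Restrictor pairs: (S1,T1) ✓  (S2,T2) ✓  (S2,T4) ✓  (S3,T3) ✓  (S3,T4) ✓  (S4,T4) ✓  (S4,T5) ✓  (S5,T3) ✓  (S6,T2) ✓
Counterexamples (restrictor pairs failing the scope): 0.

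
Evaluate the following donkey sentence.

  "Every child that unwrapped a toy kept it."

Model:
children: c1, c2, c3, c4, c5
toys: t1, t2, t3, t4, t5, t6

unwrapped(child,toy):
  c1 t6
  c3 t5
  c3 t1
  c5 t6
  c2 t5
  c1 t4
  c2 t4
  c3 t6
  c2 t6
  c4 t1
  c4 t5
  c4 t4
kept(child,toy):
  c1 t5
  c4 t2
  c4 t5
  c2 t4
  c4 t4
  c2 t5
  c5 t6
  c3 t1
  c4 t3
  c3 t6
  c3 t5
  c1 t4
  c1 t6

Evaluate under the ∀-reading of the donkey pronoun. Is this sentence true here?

"it" takes "a toy" as antecedent — a donkey pronoun bound across the clause boundary.
Strong reading: for every (c,t) with unwrapped(c,t), kept(c,t).
Restrictor pairs: (c1,t4) ✓  (c1,t6) ✓  (c2,t4) ✓  (c2,t5) ✓  (c2,t6) ✗  (c3,t1) ✓  (c3,t5) ✓  (c3,t6) ✓  (c4,t1) ✗  (c4,t4) ✓  (c4,t5) ✓  (c5,t6) ✓
Counterexample: (c2,t6) is in unwrapped but fails the scope.

False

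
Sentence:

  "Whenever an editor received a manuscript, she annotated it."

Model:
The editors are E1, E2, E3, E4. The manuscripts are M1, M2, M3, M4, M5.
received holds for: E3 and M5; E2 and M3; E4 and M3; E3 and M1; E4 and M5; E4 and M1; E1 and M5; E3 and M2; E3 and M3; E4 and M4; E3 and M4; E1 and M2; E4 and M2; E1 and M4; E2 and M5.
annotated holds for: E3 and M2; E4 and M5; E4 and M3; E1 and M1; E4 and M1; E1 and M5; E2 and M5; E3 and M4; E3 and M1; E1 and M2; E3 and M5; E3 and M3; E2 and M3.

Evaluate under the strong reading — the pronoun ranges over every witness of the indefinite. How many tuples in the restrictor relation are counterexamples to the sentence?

"it" takes "a manuscript" as antecedent — a donkey pronoun bound across the clause boundary.
Strong reading: for every (e,m) with received(e,m), annotated(e,m).
Restrictor pairs: (E1,M2) ✓  (E1,M4) ✗  (E1,M5) ✓  (E2,M3) ✓  (E2,M5) ✓  (E3,M1) ✓  (E3,M2) ✓  (E3,M3) ✓  (E3,M4) ✓  (E3,M5) ✓  (E4,M1) ✓  (E4,M2) ✗  (E4,M3) ✓  (E4,M4) ✗  (E4,M5) ✓
Counterexamples (restrictor pairs failing the scope): 3.

3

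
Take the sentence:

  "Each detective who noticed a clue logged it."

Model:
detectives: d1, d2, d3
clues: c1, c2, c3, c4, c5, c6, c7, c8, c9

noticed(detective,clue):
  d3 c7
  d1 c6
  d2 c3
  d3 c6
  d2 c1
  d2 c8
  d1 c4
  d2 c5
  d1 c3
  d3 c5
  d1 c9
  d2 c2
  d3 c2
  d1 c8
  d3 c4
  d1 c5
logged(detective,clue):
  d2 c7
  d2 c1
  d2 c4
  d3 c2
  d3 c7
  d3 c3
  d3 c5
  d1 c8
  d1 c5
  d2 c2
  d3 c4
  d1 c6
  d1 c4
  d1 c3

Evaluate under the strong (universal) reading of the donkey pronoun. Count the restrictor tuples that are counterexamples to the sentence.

"it" takes "a clue" as antecedent — a donkey pronoun bound across the clause boundary.
Strong reading: for every (d,c) with noticed(d,c), logged(d,c).
Restrictor pairs: (d1,c3) ✓  (d1,c4) ✓  (d1,c5) ✓  (d1,c6) ✓  (d1,c8) ✓  (d1,c9) ✗  (d2,c1) ✓  (d2,c2) ✓  (d2,c3) ✗  (d2,c5) ✗  (d2,c8) ✗  (d3,c2) ✓  (d3,c4) ✓  (d3,c5) ✓  (d3,c6) ✗  (d3,c7) ✓
Counterexamples (restrictor pairs failing the scope): 5.

5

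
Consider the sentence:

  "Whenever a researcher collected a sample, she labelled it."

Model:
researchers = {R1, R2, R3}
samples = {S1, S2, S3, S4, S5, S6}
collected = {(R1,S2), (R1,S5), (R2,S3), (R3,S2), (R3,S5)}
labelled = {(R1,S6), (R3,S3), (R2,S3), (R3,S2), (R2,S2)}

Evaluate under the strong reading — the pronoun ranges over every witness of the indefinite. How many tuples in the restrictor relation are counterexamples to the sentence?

3

"it" takes "a sample" as antecedent — a donkey pronoun bound across the clause boundary.
Strong reading: for every (r,s) with collected(r,s), labelled(r,s).
Restrictor pairs: (R1,S2) ✗  (R1,S5) ✗  (R2,S3) ✓  (R3,S2) ✓  (R3,S5) ✗
Counterexamples (restrictor pairs failing the scope): 3.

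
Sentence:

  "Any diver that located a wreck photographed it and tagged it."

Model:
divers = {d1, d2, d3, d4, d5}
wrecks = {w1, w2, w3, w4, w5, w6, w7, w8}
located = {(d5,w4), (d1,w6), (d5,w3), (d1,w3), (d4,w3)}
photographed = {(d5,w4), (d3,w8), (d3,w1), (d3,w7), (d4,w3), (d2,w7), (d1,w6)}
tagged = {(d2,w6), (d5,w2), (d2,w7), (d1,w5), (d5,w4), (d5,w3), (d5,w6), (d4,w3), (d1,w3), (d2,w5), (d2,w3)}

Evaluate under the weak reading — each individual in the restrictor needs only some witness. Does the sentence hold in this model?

"it" takes "a wreck" as antecedent — a donkey pronoun bound across the clause boundary.
Weak reading: every diver d with some located-wreck has at least one located-wreck w such that photographed(d,w) ∧ tagged(d,w).
Per diver: d1:✗  d4:✓  d5:✓
d1 has no witness among its located-wrecks.

False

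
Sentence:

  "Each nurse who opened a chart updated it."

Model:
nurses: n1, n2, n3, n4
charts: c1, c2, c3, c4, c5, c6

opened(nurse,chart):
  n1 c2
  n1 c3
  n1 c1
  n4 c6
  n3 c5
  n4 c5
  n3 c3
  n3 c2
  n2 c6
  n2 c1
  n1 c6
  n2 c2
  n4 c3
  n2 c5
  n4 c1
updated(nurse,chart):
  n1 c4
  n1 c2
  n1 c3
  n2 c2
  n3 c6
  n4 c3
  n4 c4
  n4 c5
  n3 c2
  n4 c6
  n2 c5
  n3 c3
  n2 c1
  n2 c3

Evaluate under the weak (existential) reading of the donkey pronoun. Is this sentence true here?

True

"it" takes "a chart" as antecedent — a donkey pronoun bound across the clause boundary.
Weak reading: every nurse n with some opened-chart has at least one opened-chart c such that updated(n,c).
Per nurse: n1:✓  n2:✓  n3:✓  n4:✓
Every nurse in the restrictor has a witness.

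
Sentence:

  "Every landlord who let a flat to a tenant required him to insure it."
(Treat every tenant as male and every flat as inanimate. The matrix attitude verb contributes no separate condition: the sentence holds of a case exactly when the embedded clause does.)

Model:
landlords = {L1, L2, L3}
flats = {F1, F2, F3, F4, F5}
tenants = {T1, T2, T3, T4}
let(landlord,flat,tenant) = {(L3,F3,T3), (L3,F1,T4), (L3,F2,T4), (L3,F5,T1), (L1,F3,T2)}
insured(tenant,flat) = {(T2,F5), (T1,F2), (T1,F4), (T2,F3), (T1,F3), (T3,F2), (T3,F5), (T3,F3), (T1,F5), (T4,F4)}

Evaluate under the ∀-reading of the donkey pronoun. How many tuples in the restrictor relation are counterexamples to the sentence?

2

"him" takes "a tenant" as antecedent and "it" takes "a flat"; both are donkey pronouns co-varying with the restrictor.
Strong reading: for every (l,f,t) with let(l,f,t), insured(t,f).
Restrictor triples: (L1,F3,T2)→insured(T2,F3) ✓  (L3,F1,T4)→insured(T4,F1) ✗  (L3,F2,T4)→insured(T4,F2) ✗  (L3,F3,T3)→insured(T3,F3) ✓  (L3,F5,T1)→insured(T1,F5) ✓
Counterexamples (restrictor triples failing the scope): 2.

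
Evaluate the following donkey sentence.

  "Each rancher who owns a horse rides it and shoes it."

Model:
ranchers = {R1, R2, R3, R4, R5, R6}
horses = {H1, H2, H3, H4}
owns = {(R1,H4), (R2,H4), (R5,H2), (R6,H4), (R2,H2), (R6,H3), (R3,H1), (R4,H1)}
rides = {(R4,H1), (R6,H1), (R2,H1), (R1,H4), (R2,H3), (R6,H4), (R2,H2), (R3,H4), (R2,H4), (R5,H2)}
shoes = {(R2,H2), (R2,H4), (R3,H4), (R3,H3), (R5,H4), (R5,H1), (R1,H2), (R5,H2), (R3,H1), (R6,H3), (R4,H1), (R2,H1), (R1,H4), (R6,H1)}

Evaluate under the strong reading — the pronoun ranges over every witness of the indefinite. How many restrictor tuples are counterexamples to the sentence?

"it" takes "a horse" as antecedent — a donkey pronoun bound across the clause boundary.
Strong reading: for every (r,h) with owns(r,h), rides(r,h) ∧ shoes(r,h).
Restrictor pairs: (R1,H4) ✓  (R2,H2) ✓  (R2,H4) ✓  (R3,H1) ✗  (R4,H1) ✓  (R5,H2) ✓  (R6,H3) ✗  (R6,H4) ✗
Counterexamples (restrictor pairs failing the scope): 3.

3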